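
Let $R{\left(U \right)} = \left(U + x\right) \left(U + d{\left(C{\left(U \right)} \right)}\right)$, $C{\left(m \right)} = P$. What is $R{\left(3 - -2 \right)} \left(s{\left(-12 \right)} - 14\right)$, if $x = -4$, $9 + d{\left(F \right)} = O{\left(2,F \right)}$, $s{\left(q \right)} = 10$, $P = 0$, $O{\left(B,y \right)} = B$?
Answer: $8$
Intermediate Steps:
$C{\left(m \right)} = 0$
$d{\left(F \right)} = -7$ ($d{\left(F \right)} = -9 + 2 = -7$)
$R{\left(U \right)} = \left(-7 + U\right) \left(-4 + U\right)$ ($R{\left(U \right)} = \left(U - 4\right) \left(U - 7\right) = \left(-4 + U\right) \left(-7 + U\right) = \left(-7 + U\right) \left(-4 + U\right)$)
$R{\left(3 - -2 \right)} \left(s{\left(-12 \right)} - 14\right) = \left(28 + \left(3 - -2\right)^{2} - 11 \left(3 - -2\right)\right) \left(10 - 14\right) = \left(28 + \left(3 + 2\right)^{2} - 11 \left(3 + 2\right)\right) \left(-4\right) = \left(28 + 5^{2} - 55\right) \left(-4\right) = \left(28 + 25 - 55\right) \left(-4\right) = \left(-2\right) \left(-4\right) = 8$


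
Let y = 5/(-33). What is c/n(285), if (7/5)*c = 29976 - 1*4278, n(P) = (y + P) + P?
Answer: 848034/26327 ≈ 32.212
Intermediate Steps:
y = -5/33 (y = 5*(-1/33) = -5/33 ≈ -0.15152)
n(P) = -5/33 + 2*P (n(P) = (-5/33 + P) + P = -5/33 + 2*P)
c = 128490/7 (c = 5*(29976 - 1*4278)/7 = 5*(29976 - 4278)/7 = (5/7)*25698 = 128490/7 ≈ 18356.)
c/n(285) = 128490/(7*(-5/33 + 2*285)) = 128490/(7*(-5/33 + 570)) = 128490/(7*(18805/33)) = (128490/7)*(33/18805) = 848034/26327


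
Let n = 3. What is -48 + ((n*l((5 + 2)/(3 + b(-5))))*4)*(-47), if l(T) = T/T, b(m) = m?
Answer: -612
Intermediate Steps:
l(T) = 1
-48 + ((n*l((5 + 2)/(3 + b(-5))))*4)*(-47) = -48 + ((3*1)*4)*(-47) = -48 + (3*4)*(-47) = -48 + 12*(-47) = -48 - 564 = -612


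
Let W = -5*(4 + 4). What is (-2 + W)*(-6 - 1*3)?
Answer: 378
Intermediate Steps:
W = -40 (W = -5*8 = -40)
(-2 + W)*(-6 - 1*3) = (-2 - 40)*(-6 - 1*3) = -42*(-6 - 3) = -42*(-9) = 378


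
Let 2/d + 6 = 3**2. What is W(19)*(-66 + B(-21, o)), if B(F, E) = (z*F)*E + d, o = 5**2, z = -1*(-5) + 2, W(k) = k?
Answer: -213199/3 ≈ -71066.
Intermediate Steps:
z = 7 (z = 5 + 2 = 7)
o = 25
d = 2/3 (d = 2/(-6 + 3**2) = 2/(-6 + 9) = 2/3 ≈ 0.66667)
B(F, E) = 2/3 + 7*E*F (B(F, E) = (7*F)*E + 2/3 = 7*E*F + 2/3 = 2/3 + 7*E*F)
W(19)*(-66 + B(-21, o)) = 19*(-66 + (2/3 + 7*25*(-21))) = 19*(-66 + (2/3 - 3675)) = 19*(-66 - 11023/3) = 19*(-11221/3) = -213199/3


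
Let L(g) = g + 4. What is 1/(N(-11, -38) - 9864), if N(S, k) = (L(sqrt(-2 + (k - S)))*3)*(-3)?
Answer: I/(9*(sqrt(29) - 1100*I)) ≈ -0.00010101 + 4.9449e-7*I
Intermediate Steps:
L(g) = 4 + g
N(S, k) = -36 - 9*sqrt(-2 + k - S) (N(S, k) = ((4 + sqrt(-2 + (k - S)))*3)*(-3) = ((4 + sqrt(-2 + k - S))*3)*(-3) = (12 + 3*sqrt(-2 + k - S))*(-3) = -36 - 9*sqrt(-2 + k - S))
1/(N(-11, -38) - 9864) = 1/((-36 - 9*sqrt(-2 - 38 - 1*(-11))) - 9864) = 1/((-36 - 9*sqrt(-2 - 38 + 11)) - 9864) = 1/((-36 - 9*I*sqrt(29)) - 9864) = 1/(-9900 - 9*I*sqrt(29))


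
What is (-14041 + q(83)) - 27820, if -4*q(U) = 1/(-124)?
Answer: -20763055/496 ≈ -41861.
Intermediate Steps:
q(U) = 1/496 (q(U) = -1/4/(-124) = -1/4*(-1/124) = 1/496)
(-14041 + q(83)) - 27820 = (-14041 + 1/496) - 27820 = -6964335/496 - 27820 = -20763055/496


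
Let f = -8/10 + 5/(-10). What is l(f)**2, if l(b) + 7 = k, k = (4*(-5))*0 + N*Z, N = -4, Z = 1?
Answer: 121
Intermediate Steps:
f = -13/10 (f = -8*1/10 + 5*(-1/10) = -4/5 - 1/2 = -13/10 ≈ -1.3000)
k = -4 (k = (4*(-5))*0 - 4*1 = -20*0 - 4 = 0 - 4 = -4)
l(b) = -11 (l(b) = -7 - 4 = -11)
l(f)**2 = (-11)**2 = 121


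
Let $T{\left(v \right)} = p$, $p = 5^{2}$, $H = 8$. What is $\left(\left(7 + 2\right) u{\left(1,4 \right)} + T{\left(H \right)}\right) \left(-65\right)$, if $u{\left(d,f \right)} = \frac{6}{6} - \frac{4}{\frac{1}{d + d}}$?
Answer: $2470$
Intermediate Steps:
$p = 25$
$T{\left(v \right)} = 25$
$u{\left(d,f \right)} = 1 - 8 d$ ($u{\left(d,f \right)} = 6 \cdot \frac{1}{6} - \frac{4}{\frac{1}{2 d}} = 1 - \frac{4}{\frac{1}{2} \frac{1}{d}} = 1 - 4 \cdot 2 d = 1 - 8 d$)
$\left(\left(7 + 2\right) u{\left(1,4 \right)} + T{\left(H \right)}\right) \left(-65\right) = \left(\left(7 + 2\right) \left(1 - 8\right) + 25\right) \left(-65\right) = \left(9 \left(1 - 8\right) + 25\right) \left(-65\right) = \left(9 \left(-7\right) + 25\right) \left(-65\right) = \left(-63 + 25\right) \left(-65\right) = \left(-38\right) \left(-65\right) = 2470$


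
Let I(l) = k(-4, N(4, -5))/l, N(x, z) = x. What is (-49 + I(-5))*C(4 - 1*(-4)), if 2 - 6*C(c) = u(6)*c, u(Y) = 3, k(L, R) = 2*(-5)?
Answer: 517/3 ≈ 172.33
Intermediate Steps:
k(L, R) = -10
I(l) = -10/l
C(c) = ⅓ - c/2
(-49 + I(-5))*C(4 - 1*(-4)) = (-49 - 10/(-5))*(⅓ - (4 - 1*(-4))/2) = (-49 - 10*(-⅕))*(⅓ - (4 + 4)/2) = (-49 + 2)*(⅓ - ½*8) = -47*(⅓ - 4) = -47*(-11/3) = 517/3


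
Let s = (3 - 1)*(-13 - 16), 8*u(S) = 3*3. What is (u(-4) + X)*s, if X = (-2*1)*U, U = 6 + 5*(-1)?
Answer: 203/4 ≈ 50.750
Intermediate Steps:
U = 1 (U = 6 - 5 = 1)
u(S) = 9/8 (u(S) = (3*3)/8 = (1/8)*9 = 9/8)
s = -58 (s = 2*(-29) = -58)
X = -2 (X = -2*1*1 = -2*1 = -2)
(u(-4) + X)*s = (9/8 - 2)*(-58) = -7/8*(-58) = 203/4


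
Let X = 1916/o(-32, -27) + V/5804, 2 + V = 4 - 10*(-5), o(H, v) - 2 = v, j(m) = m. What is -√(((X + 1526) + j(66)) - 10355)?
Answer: -36*I*√359007871/7255 ≈ -94.019*I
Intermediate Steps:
o(H, v) = 2 + v
V = 52 (V = -2 + (4 - 10*(-5)) = -2 + (4 + 50) = -2 + 54 = 52)
X = -2779791/36275 (X = 1916/(2 - 27) + 52/5804 = 1916/(-25) + 52*(1/5804) = 1916*(-1/25) + 13/1451 = -1916/25 + 13/1451 = -2779791/36275 ≈ -76.631)
-√(((X + 1526) + j(66)) - 10355) = -√(((-2779791/36275 + 1526) + 66) - 10355) = -√((52575859/36275 + 66) - 10355) = -√(54970009/36275 - 10355) = -√(-320657616/36275) = -36*I*√359007871/7255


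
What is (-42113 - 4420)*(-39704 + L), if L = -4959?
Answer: 2078303379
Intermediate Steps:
(-42113 - 4420)*(-39704 + L) = (-42113 - 4420)*(-39704 - 4959) = -46533*(-44663) = 2078303379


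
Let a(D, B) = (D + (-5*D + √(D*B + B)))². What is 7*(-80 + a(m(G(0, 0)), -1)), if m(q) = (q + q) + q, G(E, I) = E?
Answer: -567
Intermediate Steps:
m(q) = 3*q (m(q) = 2*q + q = 3*q)
a(D, B) = (√(B + B*D) - 4*D)² (a(D, B) = (D + (-5*D + √(B*D + B)))² = (D + (-5*D + √(B + B*D)))² = (D + (√(B + B*D) - 5*D))² = (√(B + B*D) - 4*D)²)
7*(-80 + a(m(G(0, 0)), -1)) = 7*(-80 + (-√(-(1 + 3*0)) + 4*(3*0))²) = 7*(-80 + (-√(-(1 + 0)) + 4*0)²) = 7*(-80 + (-√(-1*1) + 0)²) = 7*(-80 + (-√(-1) + 0)²) = 7*(-80 + (-I + 0)²) = 7*(-80 + (-I)²) = 7*(-80 - 1) = 7*(-81) = -567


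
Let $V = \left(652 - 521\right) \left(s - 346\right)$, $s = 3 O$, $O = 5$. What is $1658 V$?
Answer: $-71892538$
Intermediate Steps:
$s = 15$ ($s = 3 \cdot 5 = 15$)
$V = -43361$ ($V = \left(652 - 521\right) \left(15 - 346\right) = 131 \left(-331\right) = -43361$)
$1658 V = 1658 \left(-43361\right) = -71892538$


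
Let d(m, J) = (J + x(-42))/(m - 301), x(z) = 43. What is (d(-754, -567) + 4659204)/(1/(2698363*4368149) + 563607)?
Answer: 28968903266099832622364/3504262728695906034775 ≈ 8.2668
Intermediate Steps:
d(m, J) = (43 + J)/(-301 + m) (d(m, J) = (J + 43)/(m - 301) = (43 + J)/(-301 + m))
(d(-754, -567) + 4659204)/(1/(2698363*4368149) + 563607) = ((43 - 567)/(-301 - 754) + 4659204)/(1/(2698363*4368149) + 563607) = (-524/(-1055) + 4659204)/((1/2698363)*(1/4368149) + 563607) = (-1/1055*(-524) + 4659204)/(1/11786851640087 + 563607) = (524/1055 + 4659204)/(6643152092314513810/11786851640087) = (4915460744/1055)*(11786851640087/6643152092314513810) = 28968903266099832622364/3504262728695906034775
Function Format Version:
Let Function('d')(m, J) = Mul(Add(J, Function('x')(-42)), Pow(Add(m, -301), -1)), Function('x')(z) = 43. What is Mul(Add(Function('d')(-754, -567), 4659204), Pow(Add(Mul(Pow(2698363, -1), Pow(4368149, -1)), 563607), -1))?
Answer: Rational(28968903266099832622364, 3504262728695906034775) ≈ 8.2668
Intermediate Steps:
Function('d')(m, J) = Mul(Pow(Add(-301, m), -1), Add(43, J)) (Function('d')(m, J) = Mul(Add(J, 43), Pow(Add(m, -301), -1)) = Mul(Add(43, J), Pow(Add(-301, m), -1)) = Mul(Pow(Add(-301, m), -1), Add(43, J)))
Mul(Add(Function('d')(-754, -567), 4659204), Pow(Add(Mul(Pow(2698363, -1), Pow(4368149, -1)), 563607), -1)) = Mul(Add(Mul(Pow(Add(-301, -754), -1), Add(43, -567)), 4659204), Pow(Add(Mul(Pow(2698363, -1), Pow(4368149, -1)), 563607), -1)) = Mul(Add(Mul(Pow(-1055, -1), -524), 4659204), Pow(Add(Mul(Rational(1, 2698363), Rational(1, 4368149)), 563607), -1)) = Mul(Add(Mul(Rational(-1, 1055), -524), 4659204), Pow(Add(Rational(1, 11786851640087), 563607), -1)) = Mul(Add(Rational(524, 1055), 4659204), Pow(Rational(6643152092314513810, 11786851640087), -1)) = Mul(Rational(4915460744, 1055), Rational(11786851640087, 6643152092314513810)) = Rational(28968903266099832622364, 3504262728695906034775)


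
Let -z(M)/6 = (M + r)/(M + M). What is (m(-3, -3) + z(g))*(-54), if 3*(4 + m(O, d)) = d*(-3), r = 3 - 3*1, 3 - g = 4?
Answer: 216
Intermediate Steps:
g = -1 (g = 3 - 1*4 = 3 - 4 = -1)
r = 0 (r = 3 - 3 = 0)
z(M) = -3 (z(M) = -6*(M + 0)/(M + M) = -6*M/(2*M) = -6*M*1/(2*M) = -6*½ = -3)
m(O, d) = -4 - d (m(O, d) = -4 + (d*(-3))/3 = -4 + (-3*d)/3 = -4 - d)
(m(-3, -3) + z(g))*(-54) = ((-4 - 1*(-3)) - 3)*(-54) = ((-4 + 3) - 3)*(-54) = (-1 - 3)*(-54) = -4*(-54) = 216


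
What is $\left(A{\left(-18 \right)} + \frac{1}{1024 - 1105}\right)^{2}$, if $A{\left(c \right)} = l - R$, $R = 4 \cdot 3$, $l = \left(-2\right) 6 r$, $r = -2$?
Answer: $\frac{942841}{6561} \approx 143.7$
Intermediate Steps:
$l = 24$ ($l = \left(-2\right) 6 \left(-2\right) = \left(-12\right) \left(-2\right) = 24$)
$R = 12$
$A{\left(c \right)} = 12$ ($A{\left(c \right)} = 24 - 12 = 12$)
$\left(A{\left(-18 \right)} + \frac{1}{1024 - 1105}\right)^{2} = \left(12 + \frac{1}{1024 - 1105}\right)^{2} = \left(12 + \frac{1}{-81}\right)^{2} = \left(12 - \frac{1}{81}\right)^{2} = \left(\frac{971}{81}\right)^{2} = \frac{942841}{6561}$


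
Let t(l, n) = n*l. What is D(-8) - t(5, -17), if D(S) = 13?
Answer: 98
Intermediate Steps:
t(l, n) = l*n
D(-8) - t(5, -17) = 13 - 5*(-17) = 13 - 1*(-85) = 13 + 85 = 98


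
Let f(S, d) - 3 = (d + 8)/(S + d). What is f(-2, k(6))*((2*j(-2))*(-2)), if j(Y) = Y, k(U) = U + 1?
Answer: 48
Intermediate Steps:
k(U) = 1 + U
f(S, d) = 3 + (8 + d)/(S + d) (f(S, d) = 3 + (d + 8)/(S + d) = 3 + (8 + d)/(S + d))
f(-2, k(6))*((2*j(-2))*(-2)) = ((8 + 3*(-2) + 4*(1 + 6))/(-2 + (1 + 6)))*((2*(-2))*(-2)) = ((8 - 6 + 4*7)/(-2 + 7))*(-4*(-2)) = ((8 - 6 + 28)/5)*8 = ((⅕)*30)*8 = 6*8 = 48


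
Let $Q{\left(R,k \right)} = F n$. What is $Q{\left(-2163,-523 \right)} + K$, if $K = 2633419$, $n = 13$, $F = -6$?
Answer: $2633341$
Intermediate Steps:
$Q{\left(R,k \right)} = -78$ ($Q{\left(R,k \right)} = \left(-6\right) 13 = -78$)
$Q{\left(-2163,-523 \right)} + K = -78 + 2633419 = 2633341$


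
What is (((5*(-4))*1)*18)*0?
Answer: 0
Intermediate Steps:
(((5*(-4))*1)*18)*0 = (-20*1*18)*0 = -20*18*0 = -360*0 = 0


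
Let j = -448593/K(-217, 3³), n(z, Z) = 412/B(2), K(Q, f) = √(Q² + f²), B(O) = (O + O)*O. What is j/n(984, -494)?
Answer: -448593*√47818/2462627 ≈ -39.834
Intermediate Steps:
B(O) = 2*O² (B(O) = (2*O)*O = 2*O²)
n(z, Z) = 103/2 (n(z, Z) = 412/((2*2²)) = 412/((2*4)) = 412/8 = 412*(⅛) = 103/2)
j = -448593*√47818/47818 (j = -448593/√((-217)² + (3³)²) = -448593/√(47089 + 27²) = -448593/√(47089 + 729) = -448593*√47818/47818 ≈ -2051.4)
j/n(984, -494) = (-448593*√47818/47818)/(103/2) = -448593*√47818/47818*(2/103) = -448593*√47818/2462627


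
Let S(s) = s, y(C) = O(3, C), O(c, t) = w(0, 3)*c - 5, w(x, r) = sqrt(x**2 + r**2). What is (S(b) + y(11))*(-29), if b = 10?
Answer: -406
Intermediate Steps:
w(x, r) = sqrt(r**2 + x**2)
O(c, t) = -5 + 3*c (O(c, t) = sqrt(3**2 + 0**2)*c - 5 = sqrt(9 + 0)*c - 5 = sqrt(9)*c - 5 = 3*c - 5 = -5 + 3*c)
y(C) = 4 (y(C) = -5 + 3*3 = -5 + 9 = 4)
(S(b) + y(11))*(-29) = (10 + 4)*(-29) = 14*(-29) = -406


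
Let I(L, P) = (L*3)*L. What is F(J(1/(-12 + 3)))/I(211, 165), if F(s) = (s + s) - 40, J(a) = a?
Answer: -362/1202067 ≈ -0.00030115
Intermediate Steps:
I(L, P) = 3*L² (I(L, P) = (3*L)*L = 3*L²)
F(s) = -40 + 2*s (F(s) = 2*s - 40 = -40 + 2*s)
F(J(1/(-12 + 3)))/I(211, 165) = (-40 + 2/(-12 + 3))/((3*211²)) = (-40 + 2/(-9))/((3*44521)) = (-40 + 2*(-⅑))/133563 = (-40 - 2/9)*(1/133563) = -362/9*1/133563 = -362/1202067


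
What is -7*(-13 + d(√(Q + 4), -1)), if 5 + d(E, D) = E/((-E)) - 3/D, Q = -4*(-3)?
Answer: 112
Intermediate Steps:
Q = 12
d(E, D) = -6 - 3/D (d(E, D) = -5 + (E/((-E)) - 3/D) = -5 + (E*(-1/E) - 3/D) = -5 + (-1 - 3/D) = -6 - 3/D)
-7*(-13 + d(√(Q + 4), -1)) = -7*(-13 + (-6 - 3/(-1))) = -7*(-13 + (-6 - 3*(-1))) = -7*(-13 + (-6 + 3)) = -7*(-13 - 3) = -7*(-16) = 112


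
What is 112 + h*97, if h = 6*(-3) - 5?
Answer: -2119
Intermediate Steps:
h = -23 (h = -18 - 5 = -23)
112 + h*97 = 112 - 23*97 = 112 - 2231 = -2119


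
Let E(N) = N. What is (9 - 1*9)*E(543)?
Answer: 0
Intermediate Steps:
(9 - 1*9)*E(543) = (9 - 1*9)*543 = (9 - 9)*543 = 0*543 = 0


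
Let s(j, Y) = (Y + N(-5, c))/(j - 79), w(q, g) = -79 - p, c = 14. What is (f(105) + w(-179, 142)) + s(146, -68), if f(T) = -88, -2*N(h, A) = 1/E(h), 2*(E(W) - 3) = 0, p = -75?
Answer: -37393/402 ≈ -93.017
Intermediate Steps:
E(W) = 3 (E(W) = 3 + (½)*0 = 3 + 0 = 3)
N(h, A) = -⅙ (N(h, A) = -½/3 = -½*⅓ = -⅙)
w(q, g) = -4 (w(q, g) = -79 - 1*(-75) = -79 + 75 = -4)
s(j, Y) = (-⅙ + Y)/(-79 + j) (s(j, Y) = (Y - ⅙)/(j - 79) = (-⅙ + Y)/(-79 + j))
(f(105) + w(-179, 142)) + s(146, -68) = (-88 - 4) + (-⅙ - 68)/(-79 + 146) = -92 - 409/6/67 = -92 + (1/67)*(-409/6) = -92 - 409/402 = -37393/402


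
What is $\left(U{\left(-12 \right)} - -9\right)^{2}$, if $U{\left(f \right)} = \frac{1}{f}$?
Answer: $\frac{11449}{144} \approx 79.507$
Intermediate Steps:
$\left(U{\left(-12 \right)} - -9\right)^{2} = \left(\frac{1}{-12} - -9\right)^{2} = \left(- \frac{1}{12} + 9\right)^{2} = \left(\frac{107}{12}\right)^{2} = \frac{11449}{144}$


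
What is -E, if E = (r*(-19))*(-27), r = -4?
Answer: 2052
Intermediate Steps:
E = -2052 (E = -4*(-19)*(-27) = 76*(-27) = -2052)
-E = -1*(-2052) = 2052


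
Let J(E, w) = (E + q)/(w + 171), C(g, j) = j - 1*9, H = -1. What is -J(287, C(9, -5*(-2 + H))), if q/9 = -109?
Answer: 694/177 ≈ 3.9209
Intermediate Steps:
q = -981 (q = 9*(-109) = -981)
C(g, j) = -9 + j (C(g, j) = j - 9 = -9 + j)
J(E, w) = (-981 + E)/(171 + w) (J(E, w) = (E - 981)/(w + 171) = (-981 + E)/(171 + w))
-J(287, C(9, -5*(-2 + H))) = -(-981 + 287)/(171 + (-9 - 5*(-2 - 1))) = -(-694)/(171 + (-9 - 5*(-3))) = -(-694)/(171 + (-9 + 15)) = -(-694)/(171 + 6) = -(-694)/177 = -1*(-694/177) = 694/177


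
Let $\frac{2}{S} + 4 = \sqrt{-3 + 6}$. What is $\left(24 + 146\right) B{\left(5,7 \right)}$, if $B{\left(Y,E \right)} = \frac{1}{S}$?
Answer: $-340 + 85 \sqrt{3} \approx -192.78$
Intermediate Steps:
$S = \frac{2}{-4 + \sqrt{3}}$ ($S = \frac{2}{-4 + \sqrt{-3 + 6}} = \frac{2}{-4 + \sqrt{3}} \approx -0.88185$)
$B{\left(Y,E \right)} = \frac{1}{- \frac{8}{13} - \frac{2 \sqrt{3}}{13}}$
$\left(24 + 146\right) B{\left(5,7 \right)} = \left(24 + 146\right) \left(-2 + \frac{\sqrt{3}}{2}\right) = 170 \left(-2 + \frac{\sqrt{3}}{2}\right) = -340 + 85 \sqrt{3}$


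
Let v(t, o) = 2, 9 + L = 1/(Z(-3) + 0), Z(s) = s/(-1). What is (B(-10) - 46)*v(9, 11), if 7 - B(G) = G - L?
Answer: -226/3 ≈ -75.333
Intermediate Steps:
Z(s) = -s (Z(s) = s*(-1) = -s)
L = -26/3 (L = -9 + 1/(-1*(-3) + 0) = -9 + 1/(3 + 0) = -9 + 1/3 = -26/3 ≈ -8.6667)
B(G) = -5/3 - G (B(G) = 7 - (G - 1*(-26/3)) = 7 - (G + 26/3) = 7 - (26/3 + G) = 7 + (-26/3 - G) = -5/3 - G)
(B(-10) - 46)*v(9, 11) = ((-5/3 - 1*(-10)) - 46)*2 = ((-5/3 + 10) - 46)*2 = (25/3 - 46)*2 = -113/3*2 = -226/3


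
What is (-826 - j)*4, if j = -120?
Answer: -2824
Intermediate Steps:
(-826 - j)*4 = (-826 - 1*(-120))*4 = (-826 + 120)*4 = -706*4 = -2824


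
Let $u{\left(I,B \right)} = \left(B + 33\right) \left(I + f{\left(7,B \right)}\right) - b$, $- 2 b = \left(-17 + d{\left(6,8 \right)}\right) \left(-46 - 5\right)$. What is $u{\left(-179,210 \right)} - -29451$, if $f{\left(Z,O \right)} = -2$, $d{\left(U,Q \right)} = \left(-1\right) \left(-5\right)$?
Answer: $-14226$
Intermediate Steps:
$d{\left(U,Q \right)} = 5$
$b = -306$ ($b = - \frac{\left(-17 + 5\right) \left(-46 - 5\right)}{2} = - \frac{\left(-12\right) \left(-51\right)}{2} = \left(- \frac{1}{2}\right) 612 = -306$)
$u{\left(I,B \right)} = 306 + \left(-2 + I\right) \left(33 + B\right)$ ($u{\left(I,B \right)} = \left(B + 33\right) \left(I - 2\right) - -306 = \left(33 + B\right) \left(-2 + I\right) + 306 = \left(-2 + I\right) \left(33 + B\right) + 306 = 306 + \left(-2 + I\right) \left(33 + B\right)$)
$u{\left(-179,210 \right)} - -29451 = \left(240 - 420 + 33 \left(-179\right) + 210 \left(-179\right)\right) - -29451 = \left(240 - 420 - 5907 - 37590\right) + 29451 = -43677 + 29451 = -14226$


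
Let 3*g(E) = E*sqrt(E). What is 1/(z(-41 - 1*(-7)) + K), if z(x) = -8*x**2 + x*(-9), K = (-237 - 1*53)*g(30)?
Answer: 4471/86170318 - 725*sqrt(30)/43085159 ≈ -4.0280e-5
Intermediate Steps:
g(E) = E**(3/2)/3 (g(E) = (E*sqrt(E))/3 = E**(3/2)/3)
K = -2900*sqrt(30) (K = (-237 - 1*53)*(30**(3/2)/3) = (-237 - 53)*((30*sqrt(30))/3) = -2900*sqrt(30) ≈ -15884.)
z(x) = -9*x - 8*x**2 (z(x) = -8*x**2 - 9*x = -9*x - 8*x**2)
1/(z(-41 - 1*(-7)) + K) = 1/(-(-41 - 1*(-7))*(9 + 8*(-41 - 1*(-7))) - 2900*sqrt(30)) = 1/(-(-41 + 7)*(9 + 8*(-41 + 7)) - 2900*sqrt(30)) = 1/(-1*(-34)*(9 + 8*(-34)) - 2900*sqrt(30)) = 1/(-1*(-34)*(9 - 272) - 2900*sqrt(30)) = 1/(-1*(-34)*(-263) - 2900*sqrt(30)) = 1/(-8942 - 2900*sqrt(30))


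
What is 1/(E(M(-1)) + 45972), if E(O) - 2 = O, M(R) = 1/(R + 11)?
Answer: 10/459741 ≈ 2.1751e-5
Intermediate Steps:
M(R) = 1/(11 + R)
E(O) = 2 + O
1/(E(M(-1)) + 45972) = 1/((2 + 1/(11 - 1)) + 45972) = 1/((2 + 1/10) + 45972) = 1/((2 + ⅒) + 45972) = 1/(21/10 + 45972) = 1/(459741/10) = 10/459741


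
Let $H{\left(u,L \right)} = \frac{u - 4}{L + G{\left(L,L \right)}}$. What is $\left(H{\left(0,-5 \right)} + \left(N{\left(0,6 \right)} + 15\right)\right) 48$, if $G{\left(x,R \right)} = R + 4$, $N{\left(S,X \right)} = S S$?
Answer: $752$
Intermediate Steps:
$N{\left(S,X \right)} = S^{2}$
$G{\left(x,R \right)} = 4 + R$
$H{\left(u,L \right)} = \frac{-4 + u}{4 + 2 L}$ ($H{\left(u,L \right)} = \frac{u - 4}{L + \left(4 + L\right)} = \frac{-4 + u}{4 + 2 L}$)
$\left(H{\left(0,-5 \right)} + \left(N{\left(0,6 \right)} + 15\right)\right) 48 = \left(\frac{-4 + 0}{2 \left(2 - 5\right)} + \left(0^{2} + 15\right)\right) 48 = \left(\frac{1}{2} \frac{1}{-3} \left(-4\right) + \left(0 + 15\right)\right) 48 = \left(\frac{1}{2} \left(- \frac{1}{3}\right) \left(-4\right) + 15\right) 48 = \left(\frac{2}{3} + 15\right) 48 = \frac{47}{3} \cdot 48 = 752$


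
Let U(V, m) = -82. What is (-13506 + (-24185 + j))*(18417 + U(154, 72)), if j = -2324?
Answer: -733675025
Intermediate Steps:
(-13506 + (-24185 + j))*(18417 + U(154, 72)) = (-13506 + (-24185 - 2324))*(18417 - 82) = (-13506 - 26509)*18335 = -40015*18335 = -733675025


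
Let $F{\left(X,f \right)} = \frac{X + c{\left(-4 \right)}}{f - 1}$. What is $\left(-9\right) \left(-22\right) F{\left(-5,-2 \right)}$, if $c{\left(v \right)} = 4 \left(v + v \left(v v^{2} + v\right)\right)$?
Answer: $-70422$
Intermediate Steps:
$c{\left(v \right)} = 4 v + 4 v \left(v + v^{3}\right)$ ($c{\left(v \right)} = 4 \left(v + v \left(v^{3} + v\right)\right) = 4 \left(v + v \left(v + v^{3}\right)\right) = 4 v + 4 v \left(v + v^{3}\right)$)
$F{\left(X,f \right)} = \frac{1072 + X}{-1 + f}$ ($F{\left(X,f \right)} = \frac{X + 4 \left(-4\right) \left(1 - 4 + \left(-4\right)^{3}\right)}{f - 1} = \frac{X + 4 \left(-4\right) \left(1 - 4 - 64\right)}{-1 + f} = \frac{X + 4 \left(-4\right) \left(-67\right)}{-1 + f} = \frac{X + 1072}{-1 + f} = \frac{1072 + X}{-1 + f}$)
$\left(-9\right) \left(-22\right) F{\left(-5,-2 \right)} = \left(-9\right) \left(-22\right) \frac{1072 - 5}{-1 - 2} = 198 \frac{1}{-3} \cdot 1067 = 198 \left(\left(- \frac{1}{3}\right) 1067\right) = 198 \left(- \frac{1067}{3}\right) = -70422$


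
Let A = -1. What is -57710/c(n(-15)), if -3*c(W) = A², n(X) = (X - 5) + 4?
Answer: 173130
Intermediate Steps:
n(X) = -1 + X (n(X) = (-5 + X) + 4 = -1 + X)
c(W) = -⅓ (c(W) = -⅓*(-1)² = -⅓*1 = -⅓)
-57710/c(n(-15)) = -57710/(-⅓) = -57710*(-3) = 173130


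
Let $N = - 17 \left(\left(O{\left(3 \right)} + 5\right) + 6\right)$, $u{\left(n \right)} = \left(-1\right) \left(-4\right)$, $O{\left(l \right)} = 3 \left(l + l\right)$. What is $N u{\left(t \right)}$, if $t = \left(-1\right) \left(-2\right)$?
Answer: $-1972$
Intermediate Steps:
$O{\left(l \right)} = 6 l$ ($O{\left(l \right)} = 3 \cdot 2 l = 6 l$)
$t = 2$
$u{\left(n \right)} = 4$
$N = -493$ ($N = - 17 \left(\left(6 \cdot 3 + 5\right) + 6\right) = - 17 \left(\left(18 + 5\right) + 6\right) = - 17 \left(23 + 6\right) = \left(-17\right) 29 = -493$)
$N u{\left(t \right)} = \left(-493\right) 4 = -1972$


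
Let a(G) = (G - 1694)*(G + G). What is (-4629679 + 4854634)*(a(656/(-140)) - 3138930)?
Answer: -172121544014958/245 ≈ -7.0254e+11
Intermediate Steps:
a(G) = 2*G*(-1694 + G) (a(G) = (-1694 + G)*(2*G) = 2*G*(-1694 + G))
(-4629679 + 4854634)*(a(656/(-140)) - 3138930) = (-4629679 + 4854634)*(2*(656/(-140))*(-1694 + 656/(-140)) - 3138930) = 224955*(2*(656*(-1/140))*(-1694 + 656*(-1/140)) - 3138930) = 224955*(2*(-164/35)*(-1694 - 164/35) - 3138930) = 224955*(2*(-164/35)*(-59454/35) - 3138930) = 224955*(19500912/1225 - 3138930) = 224955*(-3825688338/1225) = -172121544014958/245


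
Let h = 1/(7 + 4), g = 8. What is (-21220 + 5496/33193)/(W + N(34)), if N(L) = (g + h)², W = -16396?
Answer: 85226345644/65589202035 ≈ 1.2994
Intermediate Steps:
h = 1/11 ≈ 0.090909
N(L) = 7921/121 (N(L) = (8 + 1/11)² = (89/11)² = 7921/121)
(-21220 + 5496/33193)/(W + N(34)) = (-21220 + 5496/33193)/(-16396 + 7921/121) = (-21220 + 5496*(1/33193))/(-1975995/121) = (-21220 + 5496/33193)*(-121/1975995) = -704349964/33193*(-121/1975995) = 85226345644/65589202035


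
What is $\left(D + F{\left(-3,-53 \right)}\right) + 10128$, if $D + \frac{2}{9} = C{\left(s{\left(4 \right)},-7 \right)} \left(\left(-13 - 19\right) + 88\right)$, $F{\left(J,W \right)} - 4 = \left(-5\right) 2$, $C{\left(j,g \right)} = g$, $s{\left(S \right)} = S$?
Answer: $\frac{87568}{9} \approx 9729.8$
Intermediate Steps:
$F{\left(J,W \right)} = -6$ ($F{\left(J,W \right)} = 4 - 10 = -6$)
$D = - \frac{3530}{9}$ ($D = - \frac{2}{9} - 7 \left(\left(-13 - 19\right) + 88\right) = - \frac{2}{9} - 7 \left(-32 + 88\right) = - \frac{2}{9} - 392 = - \frac{3530}{9} \approx -392.22$)
$\left(D + F{\left(-3,-53 \right)}\right) + 10128 = \left(- \frac{3530}{9} - 6\right) + 10128 = - \frac{3584}{9} + 10128 = \frac{87568}{9}$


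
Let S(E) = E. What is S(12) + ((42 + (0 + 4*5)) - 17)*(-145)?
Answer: -6513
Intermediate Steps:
S(12) + ((42 + (0 + 4*5)) - 17)*(-145) = 12 + ((42 + (0 + 4*5)) - 17)*(-145) = 12 + ((42 + (0 + 20)) - 17)*(-145) = 12 + ((42 + 20) - 17)*(-145) = 12 + (62 - 17)*(-145) = 12 + 45*(-145) = 12 - 6525 = -6513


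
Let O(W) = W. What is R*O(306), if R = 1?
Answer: 306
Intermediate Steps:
R*O(306) = 1*306 = 306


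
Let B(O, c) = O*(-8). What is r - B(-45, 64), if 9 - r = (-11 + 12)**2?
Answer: -352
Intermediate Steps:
B(O, c) = -8*O
r = 8 (r = 9 - (-11 + 12)**2 = 9 - 1*1**2 = 9 - 1*1 = 9 - 1 = 8)
r - B(-45, 64) = 8 - (-8)*(-45) = 8 - 1*360 = 8 - 360 = -352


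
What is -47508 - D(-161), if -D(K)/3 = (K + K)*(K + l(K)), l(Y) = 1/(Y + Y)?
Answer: 108021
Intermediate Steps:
l(Y) = 1/(2*Y)
D(K) = -6*K*(K + 1/(2*K)) (D(K) = -3*(K + K)*(K + 1/(2*K)) = -3*2*K*(K + 1/(2*K)) = -6*K*(K + 1/(2*K)))
-47508 - D(-161) = -47508 - (-3 - 6*(-161)²) = -47508 - (-3 - 6*25921) = -47508 - (-3 - 155526) = -47508 - 1*(-155529) = -47508 + 155529 = 108021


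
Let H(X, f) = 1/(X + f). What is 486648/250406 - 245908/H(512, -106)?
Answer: -12500098002220/125203 ≈ -9.9839e+7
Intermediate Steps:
486648/250406 - 245908/H(512, -106) = 486648/250406 - 245908/(1/(512 - 106)) = 486648*(1/250406) - 245908/(1/406) = 243324/125203 - 245908/1/406 = 243324/125203 - 245908*406 = 243324/125203 - 99838648 = -12500098002220/125203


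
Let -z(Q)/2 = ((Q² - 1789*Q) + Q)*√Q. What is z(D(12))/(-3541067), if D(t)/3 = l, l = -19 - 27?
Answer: 531576*I*√138/3541067 ≈ 1.7635*I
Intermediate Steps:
l = -46
D(t) = -138 (D(t) = 3*(-46) = -138)
z(Q) = -2*√Q*(Q² - 1788*Q) (z(Q) = -2*((Q² - 1789*Q) + Q)*√Q = -2*(Q² - 1788*Q)*√Q = -2*√Q*(Q² - 1788*Q))
z(D(12))/(-3541067) = (2*(-138)^(3/2)*(1788 - 1*(-138)))/(-3541067) = (2*(-138*I*√138)*(1788 + 138))*(-1/3541067) = (2*(-138*I*√138)*1926)*(-1/3541067) = -531576*I*√138*(-1/3541067) = 531576*I*√138/3541067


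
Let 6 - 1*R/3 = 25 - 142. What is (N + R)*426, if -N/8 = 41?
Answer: 17466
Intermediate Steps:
N = -328 (N = -8*41 = -328)
R = 369 (R = 18 - 3*(25 - 142) = 18 - 3*(-117) = 18 + 351 = 369)
(N + R)*426 = (-328 + 369)*426 = 41*426 = 17466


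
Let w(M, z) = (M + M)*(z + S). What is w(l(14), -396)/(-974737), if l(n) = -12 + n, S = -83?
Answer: 1916/974737 ≈ 0.0019657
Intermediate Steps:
w(M, z) = 2*M*(-83 + z) (w(M, z) = (M + M)*(z - 83) = (2*M)*(-83 + z) = 2*M*(-83 + z))
w(l(14), -396)/(-974737) = (2*(-12 + 14)*(-83 - 396))/(-974737) = (2*2*(-479))*(-1/974737) = -1916*(-1/974737) = 1916/974737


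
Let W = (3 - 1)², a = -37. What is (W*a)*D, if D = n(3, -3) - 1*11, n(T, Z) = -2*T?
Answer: 2516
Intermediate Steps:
D = -17 (D = -2*3 - 1*11 = -6 - 11 = -17)
W = 4 (W = 2² = 4)
(W*a)*D = (4*(-37))*(-17) = -148*(-17) = 2516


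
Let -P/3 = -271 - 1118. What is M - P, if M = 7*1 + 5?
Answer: -4155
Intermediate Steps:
M = 12 (M = 7 + 5 = 12)
P = 4167 (P = -3*(-271 - 1118) = -3*(-1389) = 4167)
M - P = 12 - 1*4167 = 12 - 4167 = -4155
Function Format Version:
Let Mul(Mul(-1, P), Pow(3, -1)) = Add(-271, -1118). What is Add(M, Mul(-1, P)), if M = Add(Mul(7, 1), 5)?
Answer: -4155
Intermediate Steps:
M = 12 (M = Add(7, 5) = 12)
P = 4167 (P = Mul(-3, Add(-271, -1118)) = Mul(-3, -1389) = 4167)
Add(M, Mul(-1, P)) = Add(12, Mul(-1, 4167)) = Add(12, -4167) = -4155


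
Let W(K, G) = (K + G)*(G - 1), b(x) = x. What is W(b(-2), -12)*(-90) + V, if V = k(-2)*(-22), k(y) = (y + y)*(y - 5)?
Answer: -16996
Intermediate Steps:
k(y) = 2*y*(-5 + y) (k(y) = (2*y)*(-5 + y) = 2*y*(-5 + y))
W(K, G) = (-1 + G)*(G + K) (W(K, G) = (G + K)*(-1 + G) = (-1 + G)*(G + K))
V = -616 (V = (2*(-2)*(-5 - 2))*(-22) = (2*(-2)*(-7))*(-22) = 28*(-22) = -616)
W(b(-2), -12)*(-90) + V = ((-12)**2 - 1*(-12) - 1*(-2) - 12*(-2))*(-90) - 616 = (144 + 12 + 2 + 24)*(-90) - 616 = 182*(-90) - 616 = -16380 - 616 = -16996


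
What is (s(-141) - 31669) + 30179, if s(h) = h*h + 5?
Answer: 18396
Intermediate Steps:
s(h) = 5 + h² (s(h) = h² + 5 = 5 + h²)
(s(-141) - 31669) + 30179 = ((5 + (-141)²) - 31669) + 30179 = ((5 + 19881) - 31669) + 30179 = (19886 - 31669) + 30179 = -11783 + 30179 = 18396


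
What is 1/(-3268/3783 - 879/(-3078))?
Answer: -1293786/748183 ≈ -1.7292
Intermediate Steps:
1/(-3268/3783 - 879/(-3078)) = 1/(-3268*1/3783 - 879*(-1/3078)) = 1/(-3268/3783 + 293/1026) = 1/(-748183/1293786) = -1293786/748183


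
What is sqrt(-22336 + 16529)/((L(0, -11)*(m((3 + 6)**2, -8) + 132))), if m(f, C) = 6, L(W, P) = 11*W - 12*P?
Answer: I*sqrt(5807)/18216 ≈ 0.0041833*I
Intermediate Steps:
L(W, P) = -12*P + 11*W
sqrt(-22336 + 16529)/((L(0, -11)*(m((3 + 6)**2, -8) + 132))) = sqrt(-22336 + 16529)/(((-12*(-11) + 11*0)*(6 + 132))) = sqrt(-5807)/(((132 + 0)*138)) = (I*sqrt(5807))/((132*138)) = (I*sqrt(5807))/18216 = (I*sqrt(5807))*(1/18216) = I*sqrt(5807)/18216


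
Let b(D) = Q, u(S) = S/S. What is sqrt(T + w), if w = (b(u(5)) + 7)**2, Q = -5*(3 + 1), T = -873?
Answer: 8*I*sqrt(11) ≈ 26.533*I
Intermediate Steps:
u(S) = 1
Q = -20 (Q = -5*4 = -20)
b(D) = -20
w = 169 (w = (-20 + 7)**2 = (-13)**2 = 169)
sqrt(T + w) = sqrt(-873 + 169) = sqrt(-704) = 8*I*sqrt(11)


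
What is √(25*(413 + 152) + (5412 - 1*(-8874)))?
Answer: √28411 ≈ 168.56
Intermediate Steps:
√(25*(413 + 152) + (5412 - 1*(-8874))) = √(25*565 + (5412 + 8874)) = √(14125 + 14286) = √28411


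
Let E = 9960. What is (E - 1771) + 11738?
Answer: 19927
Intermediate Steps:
(E - 1771) + 11738 = (9960 - 1771) + 11738 = 8189 + 11738 = 19927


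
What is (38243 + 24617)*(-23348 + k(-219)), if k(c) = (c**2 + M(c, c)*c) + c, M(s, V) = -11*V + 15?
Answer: -31836201320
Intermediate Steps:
M(s, V) = 15 - 11*V
k(c) = c + c**2 + c*(15 - 11*c) (k(c) = (c**2 + (15 - 11*c)*c) + c = (c**2 + c*(15 - 11*c)) + c = c + c**2 + c*(15 - 11*c))
(38243 + 24617)*(-23348 + k(-219)) = (38243 + 24617)*(-23348 + 2*(-219)*(8 - 5*(-219))) = 62860*(-23348 + 2*(-219)*(8 + 1095)) = 62860*(-23348 + 2*(-219)*1103) = 62860*(-23348 - 483114) = 62860*(-506462) = -31836201320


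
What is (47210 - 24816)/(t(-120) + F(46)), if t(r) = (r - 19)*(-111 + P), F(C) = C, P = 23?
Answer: 11197/6139 ≈ 1.8239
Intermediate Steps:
t(r) = 1672 - 88*r (t(r) = (r - 19)*(-111 + 23) = (-19 + r)*(-88) = 1672 - 88*r)
(47210 - 24816)/(t(-120) + F(46)) = (47210 - 24816)/((1672 - 88*(-120)) + 46) = 22394/((1672 + 10560) + 46) = 22394/(12232 + 46) = 22394/12278 = 22394*(1/12278) = 11197/6139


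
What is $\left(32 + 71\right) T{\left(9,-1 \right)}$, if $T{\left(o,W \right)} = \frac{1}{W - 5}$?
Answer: $- \frac{103}{6} \approx -17.167$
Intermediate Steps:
$T{\left(o,W \right)} = \frac{1}{-5 + W}$
$\left(32 + 71\right) T{\left(9,-1 \right)} = \frac{32 + 71}{-5 - 1} = \frac{103}{-6} = 103 \left(- \frac{1}{6}\right) = - \frac{103}{6}$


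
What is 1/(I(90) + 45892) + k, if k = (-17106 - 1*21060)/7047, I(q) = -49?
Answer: -194404099/35895069 ≈ -5.4159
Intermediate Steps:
k = -12722/2349 (k = (-17106 - 21060)*(1/7047) = -38166*1/7047 = -12722/2349 ≈ -5.4159)
1/(I(90) + 45892) + k = 1/(-49 + 45892) - 12722/2349 = 1/45843 - 12722/2349 = -194404099/35895069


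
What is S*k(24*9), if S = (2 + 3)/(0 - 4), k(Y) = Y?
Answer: -270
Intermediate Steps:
S = -5/4 (S = 5/(-4) = 5*(-1/4) = -5/4 ≈ -1.2500)
S*k(24*9) = -30*9 = -5/4*216 = -270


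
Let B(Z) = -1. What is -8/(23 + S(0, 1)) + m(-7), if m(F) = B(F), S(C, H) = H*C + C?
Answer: -31/23 ≈ -1.3478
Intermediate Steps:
S(C, H) = C + C*H (S(C, H) = C*H + C = C + C*H)
m(F) = -1
-8/(23 + S(0, 1)) + m(-7) = -8/(23 + 0*(1 + 1)) - 1 = -8/(23 + 0*2) - 1 = -8/(23 + 0) - 1 = -8/23 - 1 = -31/23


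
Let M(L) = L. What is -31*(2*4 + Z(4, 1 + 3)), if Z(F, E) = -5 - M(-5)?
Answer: -248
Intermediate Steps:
Z(F, E) = 0 (Z(F, E) = -5 - 1*(-5) = -5 + 5 = 0)
-31*(2*4 + Z(4, 1 + 3)) = -31*(2*4 + 0) = -31*(8 + 0) = -31*8 = -248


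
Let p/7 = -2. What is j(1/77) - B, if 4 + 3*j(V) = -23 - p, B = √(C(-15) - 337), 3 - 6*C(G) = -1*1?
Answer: -13/3 - I*√3027/3 ≈ -4.3333 - 18.339*I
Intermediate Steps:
C(G) = ⅔ (C(G) = ½ - (-1)/6 = ½ - ⅙*(-1) = ½ + ⅙ = ⅔)
p = -14 (p = 7*(-2) = -14)
B = I*√3027/3 (B = √(⅔ - 337) = √(-1009/3) = I*√3027/3 ≈ 18.339*I)
j(V) = -13/3 (j(V) = -4/3 + (-23 - 1*(-14))/3 = -4/3 + (-23 + 14)/3 = -4/3 + (⅓)*(-9) = -4/3 - 3 = -13/3)
j(1/77) - B = -13/3 - I*√3027/3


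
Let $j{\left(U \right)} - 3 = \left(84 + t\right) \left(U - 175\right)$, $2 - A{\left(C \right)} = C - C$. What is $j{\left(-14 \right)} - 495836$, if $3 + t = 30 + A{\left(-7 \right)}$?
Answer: $-517190$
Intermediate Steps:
$A{\left(C \right)} = 2$ ($A{\left(C \right)} = 2 - \left(C - C\right) = 2 - 0 = 2 + 0 = 2$)
$t = 29$ ($t = -3 + \left(30 + 2\right) = -3 + 32 = 29$)
$j{\left(U \right)} = -19772 + 113 U$ ($j{\left(U \right)} = 3 + \left(84 + 29\right) \left(U - 175\right) = 3 + 113 \left(-175 + U\right) = 3 + \left(-19775 + 113 U\right) = -19772 + 113 U$)
$j{\left(-14 \right)} - 495836 = \left(-19772 + 113 \left(-14\right)\right) - 495836 = \left(-19772 - 1582\right) - 495836 = -21354 - 495836 = -517190$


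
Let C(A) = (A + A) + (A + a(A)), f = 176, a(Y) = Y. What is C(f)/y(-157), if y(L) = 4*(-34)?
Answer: -88/17 ≈ -5.1765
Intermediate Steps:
y(L) = -136
C(A) = 4*A (C(A) = (A + A) + (A + A) = 2*A + 2*A = 4*A)
C(f)/y(-157) = (4*176)/(-136) = 704*(-1/136) = -88/17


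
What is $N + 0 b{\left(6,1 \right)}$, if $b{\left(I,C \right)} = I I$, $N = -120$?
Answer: $-120$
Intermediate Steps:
$b{\left(I,C \right)} = I^{2}$
$N + 0 b{\left(6,1 \right)} = -120 + 0 \cdot 6^{2} = -120 + 0 \cdot 36 = -120 + 0 = -120$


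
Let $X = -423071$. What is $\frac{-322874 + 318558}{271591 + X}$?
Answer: $\frac{1079}{37870} \approx 0.028492$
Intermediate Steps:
$\frac{-322874 + 318558}{271591 + X} = \frac{-322874 + 318558}{271591 - 423071} = - \frac{4316}{-151480} = \left(-4316\right) \left(- \frac{1}{151480}\right) = \frac{1079}{37870}$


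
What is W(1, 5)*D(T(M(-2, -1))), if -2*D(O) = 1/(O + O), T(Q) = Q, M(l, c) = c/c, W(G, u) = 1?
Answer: -¼ ≈ -0.25000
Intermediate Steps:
M(l, c) = 1
D(O) = -1/(4*O) (D(O) = -1/(2*(O + O)) = -1/(2*O)/2 = -1/(4*O))
W(1, 5)*D(T(M(-2, -1))) = 1*(-¼/1) = 1*(-¼*1) = 1*(-¼) = -¼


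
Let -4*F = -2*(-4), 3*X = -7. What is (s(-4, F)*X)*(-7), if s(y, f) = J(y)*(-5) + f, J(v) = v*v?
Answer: -4018/3 ≈ -1339.3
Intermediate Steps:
J(v) = v**2
X = -7/3 (X = (1/3)*(-7) = -7/3 ≈ -2.3333)
F = -2 (F = -(-1)*(-4)/2 = -1/4*8 = -2)
s(y, f) = f - 5*y**2 (s(y, f) = y**2*(-5) + f = -5*y**2 + f = f - 5*y**2)
(s(-4, F)*X)*(-7) = ((-2 - 5*(-4)**2)*(-7/3))*(-7) = ((-2 - 5*16)*(-7/3))*(-7) = ((-2 - 80)*(-7/3))*(-7) = -82*(-7/3)*(-7) = (574/3)*(-7) = -4018/3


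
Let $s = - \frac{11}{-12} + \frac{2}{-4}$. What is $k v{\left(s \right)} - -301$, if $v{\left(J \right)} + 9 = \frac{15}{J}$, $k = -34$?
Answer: $-617$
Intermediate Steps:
$s = \frac{5}{12}$ ($s = \left(-11\right) \left(- \frac{1}{12}\right) + 2 \left(- \frac{1}{4}\right) = \frac{11}{12} - \frac{1}{2} = \frac{5}{12} \approx 0.41667$)
$v{\left(J \right)} = -9 + \frac{15}{J}$
$k v{\left(s \right)} - -301 = - 34 \left(-9 + \frac{15}{\frac{5}{12}}\right) - -301 = - 34 \left(-9 + 15 \cdot \frac{12}{5}\right) + \left(-389 + 690\right) = - 34 \left(-9 + 36\right) + 301 = \left(-34\right) 27 + 301 = -918 + 301 = -617$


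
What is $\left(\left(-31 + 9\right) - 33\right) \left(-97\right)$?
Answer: $5335$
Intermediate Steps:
$\left(\left(-31 + 9\right) - 33\right) \left(-97\right) = \left(-22 - 33\right) \left(-97\right) = \left(-55\right) \left(-97\right) = 5335$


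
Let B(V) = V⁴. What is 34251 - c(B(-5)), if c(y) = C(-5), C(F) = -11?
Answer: 34262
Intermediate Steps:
c(y) = -11
34251 - c(B(-5)) = 34251 - 1*(-11) = 34251 + 11 = 34262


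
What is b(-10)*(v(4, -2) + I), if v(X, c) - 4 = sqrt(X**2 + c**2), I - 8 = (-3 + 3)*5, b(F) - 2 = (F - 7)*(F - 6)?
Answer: 3288 + 548*sqrt(5) ≈ 4513.4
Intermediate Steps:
b(F) = 2 + (-7 + F)*(-6 + F) (b(F) = 2 + (F - 7)*(F - 6) = 2 + (-7 + F)*(-6 + F))
I = 8 (I = 8 + (-3 + 3)*5 = 8 + 0*5 = 8 + 0 = 8)
v(X, c) = 4 + sqrt(X**2 + c**2)
b(-10)*(v(4, -2) + I) = (44 + (-10)**2 - 13*(-10))*((4 + sqrt(4**2 + (-2)**2)) + 8) = (44 + 100 + 130)*((4 + sqrt(16 + 4)) + 8) = 274*((4 + sqrt(20)) + 8) = 274*((4 + 2*sqrt(5)) + 8) = 274*(12 + 2*sqrt(5)) = 3288 + 548*sqrt(5)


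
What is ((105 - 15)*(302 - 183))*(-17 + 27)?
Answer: 107100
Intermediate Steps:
((105 - 15)*(302 - 183))*(-17 + 27) = (90*119)*10 = 10710*10 = 107100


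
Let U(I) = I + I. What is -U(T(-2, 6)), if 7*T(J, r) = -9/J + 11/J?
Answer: 2/7 ≈ 0.28571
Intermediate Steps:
T(J, r) = 2/(7*J) (T(J, r) = (-9/J + 11/J)/7 = (2/J)/7 = 2/(7*J))
U(I) = 2*I
-U(T(-2, 6)) = -2*(2/7)/(-2) = -2*(2/7)*(-½) = -2*(-1)/7 = -1*(-2/7) = 2/7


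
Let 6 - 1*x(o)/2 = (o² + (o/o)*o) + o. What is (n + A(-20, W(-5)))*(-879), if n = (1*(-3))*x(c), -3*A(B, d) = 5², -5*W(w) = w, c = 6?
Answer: -214183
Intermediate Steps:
x(o) = 12 - 4*o - 2*o² (x(o) = 12 - 2*((o² + (o/o)*o) + o) = 12 - 2*((o² + 1*o) + o) = 12 - 2*((o² + o) + o) = 12 - 2*((o + o²) + o) = 12 - 2*(o² + 2*o) = 12 + (-4*o - 2*o²) = 12 - 4*o - 2*o²)
W(w) = -w/5
A(B, d) = -25/3 (A(B, d) = -⅓*5² = -⅓*25 = -25/3)
n = 252 (n = (1*(-3))*(12 - 4*6 - 2*6²) = -3*(12 - 24 - 2*36) = -3*(12 - 24 - 72) = -3*(-84) = 252)
(n + A(-20, W(-5)))*(-879) = (252 - 25/3)*(-879) = (731/3)*(-879) = -214183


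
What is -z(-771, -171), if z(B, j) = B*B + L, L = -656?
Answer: -593785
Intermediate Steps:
z(B, j) = -656 + B**2 (z(B, j) = B*B - 656 = B**2 - 656 = -656 + B**2)
-z(-771, -171) = -(-656 + (-771)**2) = -(-656 + 594441) = -1*593785 = -593785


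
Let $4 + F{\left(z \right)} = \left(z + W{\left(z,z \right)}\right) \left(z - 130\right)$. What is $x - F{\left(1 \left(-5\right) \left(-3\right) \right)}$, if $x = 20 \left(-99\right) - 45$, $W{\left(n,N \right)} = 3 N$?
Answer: $4879$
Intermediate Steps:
$x = -2025$ ($x = -1980 - 45 = -2025$)
$F{\left(z \right)} = -4 + 4 z \left(-130 + z\right)$ ($F{\left(z \right)} = -4 + \left(z + 3 z\right) \left(z - 130\right) = -4 + 4 z \left(-130 + z\right)$)
$x - F{\left(1 \left(-5\right) \left(-3\right) \right)} = -2025 - \left(-4 - 520 \cdot 1 \left(-5\right) \left(-3\right) + 4 \left(1 \left(-5\right) \left(-3\right)\right)^{2}\right) = -2025 - \left(-4 - 520 \left(\left(-5\right) \left(-3\right)\right) + 4 \left(\left(-5\right) \left(-3\right)\right)^{2}\right) = -2025 - \left(-4 - 7800 + 4 \cdot 15^{2}\right) = -2025 - \left(-4 - 7800 + 4 \cdot 225\right) = -2025 - \left(-4 - 7800 + 900\right) = -2025 - -6904 = -2025 + 6904 = 4879$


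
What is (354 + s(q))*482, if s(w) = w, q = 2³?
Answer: 174484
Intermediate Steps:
q = 8
(354 + s(q))*482 = (354 + 8)*482 = 362*482 = 174484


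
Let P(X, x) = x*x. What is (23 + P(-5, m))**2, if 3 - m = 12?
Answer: 10816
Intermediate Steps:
m = -9 (m = 3 - 1*12 = 3 - 12 = -9)
P(X, x) = x**2
(23 + P(-5, m))**2 = (23 + (-9)**2)**2 = (23 + 81)**2 = 104**2 = 10816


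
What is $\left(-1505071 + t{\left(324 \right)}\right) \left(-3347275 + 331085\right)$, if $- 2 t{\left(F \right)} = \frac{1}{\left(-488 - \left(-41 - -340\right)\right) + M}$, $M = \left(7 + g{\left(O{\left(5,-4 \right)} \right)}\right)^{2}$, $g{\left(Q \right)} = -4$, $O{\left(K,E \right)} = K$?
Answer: $\frac{3531793315895125}{778} \approx 4.5396 \cdot 10^{12}$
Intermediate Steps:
$M = 9$ ($M = \left(7 - 4\right)^{2} = 3^{2} = 9$)
$t{\left(F \right)} = \frac{1}{1556}$ ($t{\left(F \right)} = - \frac{1}{2 \left(\left(-488 - \left(-41 - -340\right)\right) + 9\right)} = - \frac{1}{2 \left(\left(-488 - \left(-41 + 340\right)\right) + 9\right)} = - \frac{1}{2 \left(\left(-488 - 299\right) + 9\right)} = - \frac{1}{2 \left(-787 + 9\right)} = - \frac{1}{2 \left(-778\right)} = \left(- \frac{1}{2}\right) \left(- \frac{1}{778}\right) = \frac{1}{1556}$)
$\left(-1505071 + t{\left(324 \right)}\right) \left(-3347275 + 331085\right) = \left(-1505071 + \frac{1}{1556}\right) \left(-3347275 + 331085\right) = \left(- \frac{2341890475}{1556}\right) \left(-3016190\right) = \frac{3531793315895125}{778}$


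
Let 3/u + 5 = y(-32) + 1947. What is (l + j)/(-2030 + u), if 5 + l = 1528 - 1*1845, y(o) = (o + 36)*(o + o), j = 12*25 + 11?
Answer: 6182/1140859 ≈ 0.0054187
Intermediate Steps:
j = 311 (j = 300 + 11 = 311)
y(o) = 2*o*(36 + o) (y(o) = (36 + o)*(2*o) = 2*o*(36 + o))
u = 1/562 (u = 3/(-5 + (2*(-32)*(36 - 32) + 1947)) = 3/(-5 + (2*(-32)*4 + 1947)) = 3/(-5 + (-256 + 1947)) = 3/(-5 + 1691) = 3/1686 = 3*(1/1686) = 1/562 ≈ 0.0017794)
l = -322 (l = -5 + (1528 - 1*1845) = -5 + (1528 - 1845) = -5 - 317 = -322)
(l + j)/(-2030 + u) = (-322 + 311)/(-2030 + 1/562) = -11/(-1140859/562) = -11*(-562/1140859) = 6182/1140859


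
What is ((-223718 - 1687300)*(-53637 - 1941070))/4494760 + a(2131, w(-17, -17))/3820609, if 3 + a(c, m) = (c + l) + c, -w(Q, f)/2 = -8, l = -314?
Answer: 196808913889229991/232063790660 ≈ 8.4808e+5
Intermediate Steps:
w(Q, f) = 16 (w(Q, f) = -2*(-8) = 16)
a(c, m) = -317 + 2*c (a(c, m) = -3 + ((c - 314) + c) = -3 + ((-314 + c) + c) = -3 + (-314 + 2*c) = -317 + 2*c)
((-223718 - 1687300)*(-53637 - 1941070))/4494760 + a(2131, w(-17, -17))/3820609 = ((-223718 - 1687300)*(-53637 - 1941070))/4494760 + (-317 + 2*2131)/3820609 = -1911018*(-1994707)*(1/4494760) + (-317 + 4262)*(1/3820609) = 3811920981726*(1/4494760) + 3945*(1/3820609) = 51512445699/60740 + 3945/3820609 = 196808913889229991/232063790660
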